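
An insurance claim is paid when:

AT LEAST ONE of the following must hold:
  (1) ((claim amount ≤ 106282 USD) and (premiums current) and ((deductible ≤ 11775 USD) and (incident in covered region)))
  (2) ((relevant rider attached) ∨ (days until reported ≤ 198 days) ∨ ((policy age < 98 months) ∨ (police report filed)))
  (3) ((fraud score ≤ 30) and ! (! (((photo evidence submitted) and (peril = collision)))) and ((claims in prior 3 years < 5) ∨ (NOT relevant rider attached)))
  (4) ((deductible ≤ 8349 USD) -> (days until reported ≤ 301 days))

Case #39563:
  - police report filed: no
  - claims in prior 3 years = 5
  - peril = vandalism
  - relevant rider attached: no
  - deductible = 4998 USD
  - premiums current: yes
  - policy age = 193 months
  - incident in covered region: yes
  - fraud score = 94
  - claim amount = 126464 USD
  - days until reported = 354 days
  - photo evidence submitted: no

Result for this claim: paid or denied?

Denied

Atomic conditions:
  claim amount ≤ 106282 USD: 126464 ≤ 106282 is false
  premiums current: yes → true
  deductible ≤ 11775 USD: 4998 ≤ 11775 is true
  incident in covered region: yes → true
  relevant rider attached: no → false
  days until reported ≤ 198 days: 354 ≤ 198 is false
  policy age < 98 months: 193 < 98 is false
  police report filed: no → false
  fraud score ≤ 30: 94 ≤ 30 is false
  photo evidence submitted: no → false
  peril = collision: vandalism == collision is false
  claims in prior 3 years < 5: 5 < 5 is false
  NOT relevant rider attached: no → true
  deductible ≤ 8349 USD: 4998 ≤ 8349 is true
  days until reported ≤ 301 days: 354 ≤ 301 is false
Combine:
[1.3] true AND true = true
[1] false AND true AND true = false
[2.3] false OR false = false
[2] false OR false OR false = false
[3.2.1.1] false AND false = false
[3.2.1] NOT false = true
[3.2] NOT true = false
[3.3] false OR true = true
[3] false AND false AND true = false
[4] true → false = false
[root] false OR false OR false OR false = false
Overall: false → denied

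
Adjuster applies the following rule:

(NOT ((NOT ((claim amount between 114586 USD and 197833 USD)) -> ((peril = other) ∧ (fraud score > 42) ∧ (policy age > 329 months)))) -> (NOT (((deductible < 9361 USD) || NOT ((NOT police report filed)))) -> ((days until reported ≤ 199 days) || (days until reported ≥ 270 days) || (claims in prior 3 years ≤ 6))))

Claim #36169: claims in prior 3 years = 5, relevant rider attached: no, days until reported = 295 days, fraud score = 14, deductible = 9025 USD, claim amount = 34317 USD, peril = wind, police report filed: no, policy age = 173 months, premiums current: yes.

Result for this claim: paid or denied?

Paid

Atomic conditions:
  claim amount between 114586 USD and 197833 USD: 34317 in [114586, 197833] is false
  peril = other: wind == other is false
  fraud score > 42: 14 > 42 is false
  policy age > 329 months: 173 > 329 is false
  deductible < 9361 USD: 9025 < 9361 is true
  NOT police report filed: no → true
  days until reported ≤ 199 days: 295 ≤ 199 is false
  days until reported ≥ 270 days: 295 ≥ 270 is true
  claims in prior 3 years ≤ 6: 5 ≤ 6 is true
Combine:
[1.1.1] NOT false = true
[1.1.2] false AND false AND false = false
[1.1] true → false = false
[1] NOT false = true
[2.1.1.2] NOT true = false
[2.1.1] true OR false = true
[2.1] NOT true = false
[2.2] false OR true OR true = true
[2] false → true (antecedent false ⇒ implication holds) = true
[root] true → true = true
Overall: true → paid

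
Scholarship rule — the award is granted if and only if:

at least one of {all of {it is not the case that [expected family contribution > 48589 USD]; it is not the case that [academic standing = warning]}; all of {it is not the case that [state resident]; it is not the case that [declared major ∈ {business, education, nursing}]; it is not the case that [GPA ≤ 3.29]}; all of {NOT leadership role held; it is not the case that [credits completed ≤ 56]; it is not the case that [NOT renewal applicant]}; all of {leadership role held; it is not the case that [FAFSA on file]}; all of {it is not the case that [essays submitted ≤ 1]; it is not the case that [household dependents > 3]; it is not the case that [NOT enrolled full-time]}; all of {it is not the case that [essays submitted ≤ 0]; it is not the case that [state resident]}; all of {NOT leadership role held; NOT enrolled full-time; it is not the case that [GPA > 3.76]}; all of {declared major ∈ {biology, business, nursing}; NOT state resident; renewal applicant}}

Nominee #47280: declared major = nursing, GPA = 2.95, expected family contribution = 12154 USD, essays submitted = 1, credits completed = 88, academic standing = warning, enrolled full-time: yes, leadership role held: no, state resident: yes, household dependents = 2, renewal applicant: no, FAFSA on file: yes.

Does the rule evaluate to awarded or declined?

Atomic conditions:
  expected family contribution > 48589 USD: 12154 > 48589 is false
  academic standing = warning: warning == warning is true
  state resident: yes → true
  declared major ∈ {business, education, nursing}: nursing is in the set → true
  GPA ≤ 3.29: 2.95 ≤ 3.29 is true
  NOT leadership role held: no → true
  credits completed ≤ 56: 88 ≤ 56 is false
  NOT renewal applicant: no → true
  leadership role held: no → false
  FAFSA on file: yes → true
  essays submitted ≤ 1: 1 ≤ 1 is true
  household dependents > 3: 2 > 3 is false
  NOT enrolled full-time: yes → false
  essays submitted ≤ 0: 1 ≤ 0 is false
  GPA > 3.76: 2.95 > 3.76 is false
  declared major ∈ {biology, business, nursing}: nursing is in the set → true
  NOT state resident: yes → false
  renewal applicant: no → false
Combine:
[1.1] NOT false = true
[1.2] NOT true = false
[1] true AND false = false
[2.1] NOT true = false
[2.2] NOT true = false
[2.3] NOT true = false
[2] false AND false AND false = false
[3.2] NOT false = true
[3.3] NOT true = false
[3] true AND true AND false = false
[4.2] NOT true = false
[4] false AND false = false
[5.1] NOT true = false
[5.2] NOT false = true
[5.3] NOT false = true
[5] false AND true AND true = false
[6.1] NOT false = true
[6.2] NOT true = false
[6] true AND false = false
[7.3] NOT false = true
[7] true AND false AND true = false
[8] true AND false AND false = false
[root] false OR false OR false OR false OR false OR false OR false OR false = false
Overall: false → declined

Declined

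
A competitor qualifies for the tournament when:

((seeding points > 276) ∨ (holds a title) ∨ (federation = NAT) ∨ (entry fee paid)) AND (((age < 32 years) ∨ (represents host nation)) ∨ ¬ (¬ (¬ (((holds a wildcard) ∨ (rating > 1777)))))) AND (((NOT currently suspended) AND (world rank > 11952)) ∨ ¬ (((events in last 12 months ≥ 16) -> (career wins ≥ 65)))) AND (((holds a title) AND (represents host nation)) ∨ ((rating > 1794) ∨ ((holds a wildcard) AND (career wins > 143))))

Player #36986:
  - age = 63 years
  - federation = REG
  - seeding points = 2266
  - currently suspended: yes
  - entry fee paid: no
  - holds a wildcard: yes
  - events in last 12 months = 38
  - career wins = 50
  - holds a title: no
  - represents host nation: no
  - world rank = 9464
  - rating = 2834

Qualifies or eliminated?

Eliminated

Atomic conditions:
  seeding points > 276: 2266 > 276 is true
  holds a title: no → false
  federation = NAT: REG == NAT is false
  entry fee paid: no → false
  age < 32 years: 63 < 32 is false
  represents host nation: no → false
  holds a wildcard: yes → true
  rating > 1777: 2834 > 1777 is true
  NOT currently suspended: yes → false
  world rank > 11952: 9464 > 11952 is false
  events in last 12 months ≥ 16: 38 ≥ 16 is true
  career wins ≥ 65: 50 ≥ 65 is false
  rating > 1794: 2834 > 1794 is true
  career wins > 143: 50 > 143 is false
Combine:
[1] true OR false OR false OR false = true
[2.1] false OR false = false
[2.2.1.1.1] true OR true = true
[2.2.1.1] NOT true = false
[2.2.1] NOT false = true
[2.2] NOT true = false
[2] false OR false = false
[3.1] false AND false = false
[3.2.1] true → false = false
[3.2] NOT false = true
[3] false OR true = true
[4.1] false AND false = false
[4.2.2] true AND false = false
[4.2] true OR false = true
[4] false OR true = true
[root] true AND false AND true AND true = false
Overall: false → eliminated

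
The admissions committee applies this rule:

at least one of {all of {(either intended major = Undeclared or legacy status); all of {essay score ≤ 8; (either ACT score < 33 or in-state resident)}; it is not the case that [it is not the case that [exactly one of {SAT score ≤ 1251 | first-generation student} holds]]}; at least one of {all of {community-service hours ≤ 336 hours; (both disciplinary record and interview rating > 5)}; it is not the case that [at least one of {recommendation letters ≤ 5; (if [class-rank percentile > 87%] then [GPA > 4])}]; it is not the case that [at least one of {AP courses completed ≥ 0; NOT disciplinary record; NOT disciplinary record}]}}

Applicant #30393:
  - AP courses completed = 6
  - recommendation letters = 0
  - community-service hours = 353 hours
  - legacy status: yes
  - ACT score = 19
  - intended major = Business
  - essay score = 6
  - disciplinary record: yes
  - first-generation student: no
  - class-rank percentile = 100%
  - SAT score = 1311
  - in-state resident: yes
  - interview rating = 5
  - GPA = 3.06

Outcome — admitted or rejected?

Atomic conditions:
  intended major = Undeclared: Business == Undeclared is false
  legacy status: yes → true
  essay score ≤ 8: 6 ≤ 8 is true
  ACT score < 33: 19 < 33 is true
  in-state resident: yes → true
  SAT score ≤ 1251: 1311 ≤ 1251 is false
  first-generation student: no → false
  community-service hours ≤ 336 hours: 353 ≤ 336 is false
  disciplinary record: yes → true
  interview rating > 5: 5 > 5 is false
  recommendation letters ≤ 5: 0 ≤ 5 is true
  class-rank percentile > 87%: 100 > 87 is true
  GPA > 4: 3.06 > 4 is false
  AP courses completed ≥ 0: 6 ≥ 0 is true
  NOT disciplinary record: yes → false
Combine:
[1.1] false OR true = true
[1.2.2] true OR true = true
[1.2] true AND true = true
[1.3.1.1] exactly-one(false, false) = false
[1.3.1] NOT false = true
[1.3] NOT true = false
[1] true AND true AND false = false
[2.1.2] true AND false = false
[2.1] false AND false = false
[2.2.1.2] true → false = false
[2.2.1] true OR false = true
[2.2] NOT true = false
[2.3.1] true OR false OR false = true
[2.3] NOT true = false
[2] false OR false OR false = false
[root] false OR false = false
Overall: false → rejected

Rejected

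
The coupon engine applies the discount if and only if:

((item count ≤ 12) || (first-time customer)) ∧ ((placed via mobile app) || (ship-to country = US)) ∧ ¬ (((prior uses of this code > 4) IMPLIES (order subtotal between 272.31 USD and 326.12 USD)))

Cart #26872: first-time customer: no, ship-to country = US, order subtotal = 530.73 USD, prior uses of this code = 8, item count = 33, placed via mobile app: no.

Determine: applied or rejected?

Atomic conditions:
  item count ≤ 12: 33 ≤ 12 is false
  first-time customer: no → false
  placed via mobile app: no → false
  ship-to country = US: US == US is true
  prior uses of this code > 4: 8 > 4 is true
  order subtotal between 272.31 USD and 326.12 USD: 530.73 in [272.31, 326.12] is false
Combine:
[1] false OR false = false
[2] false OR true = true
[3.1] true → false = false
[3] NOT false = true
[root] false AND true AND true = false
Overall: false → rejected

Rejected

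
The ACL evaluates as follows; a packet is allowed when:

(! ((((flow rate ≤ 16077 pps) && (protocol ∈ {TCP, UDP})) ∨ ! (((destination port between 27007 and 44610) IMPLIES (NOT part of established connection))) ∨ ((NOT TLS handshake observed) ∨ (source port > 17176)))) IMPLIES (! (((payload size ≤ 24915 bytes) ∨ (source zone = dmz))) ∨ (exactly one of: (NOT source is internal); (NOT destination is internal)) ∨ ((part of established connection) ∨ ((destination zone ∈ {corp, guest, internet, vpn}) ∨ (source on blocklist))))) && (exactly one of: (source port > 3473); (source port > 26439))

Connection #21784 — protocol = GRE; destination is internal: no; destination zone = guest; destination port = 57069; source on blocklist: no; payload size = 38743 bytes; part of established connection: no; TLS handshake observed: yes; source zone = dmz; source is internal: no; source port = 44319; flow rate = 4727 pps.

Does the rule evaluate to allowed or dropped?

Atomic conditions:
  flow rate ≤ 16077 pps: 4727 ≤ 16077 is true
  protocol ∈ {TCP, UDP}: GRE is not in the set → false
  destination port between 27007 and 44610: 57069 in [27007, 44610] is false
  NOT part of established connection: no → true
  NOT TLS handshake observed: yes → false
  source port > 17176: 44319 > 17176 is true
  payload size ≤ 24915 bytes: 38743 ≤ 24915 is false
  source zone = dmz: dmz == dmz is true
  NOT source is internal: no → true
  NOT destination is internal: no → true
  part of established connection: no → false
  destination zone ∈ {corp, guest, internet, vpn}: guest is in the set → true
  source on blocklist: no → false
  source port > 3473: 44319 > 3473 is true
  source port > 26439: 44319 > 26439 is true
Combine:
[1.1.1.1] true AND false = false
[1.1.1.2.1] false → true (antecedent false ⇒ implication holds) = true
[1.1.1.2] NOT true = false
[1.1.1.3] false OR true = true
[1.1.1] false OR false OR true = true
[1.1] NOT true = false
[1.2.1.1] false OR true = true
[1.2.1] NOT true = false
[1.2.2] exactly-one(true, true) = false
[1.2.3.2] true OR false = true
[1.2.3] false OR true = true
[1.2] false OR false OR true = true
[1] false → true (antecedent false ⇒ implication holds) = true
[2] exactly-one(true, true) = false
[root] true AND false = false
Overall: false → dropped

Dropped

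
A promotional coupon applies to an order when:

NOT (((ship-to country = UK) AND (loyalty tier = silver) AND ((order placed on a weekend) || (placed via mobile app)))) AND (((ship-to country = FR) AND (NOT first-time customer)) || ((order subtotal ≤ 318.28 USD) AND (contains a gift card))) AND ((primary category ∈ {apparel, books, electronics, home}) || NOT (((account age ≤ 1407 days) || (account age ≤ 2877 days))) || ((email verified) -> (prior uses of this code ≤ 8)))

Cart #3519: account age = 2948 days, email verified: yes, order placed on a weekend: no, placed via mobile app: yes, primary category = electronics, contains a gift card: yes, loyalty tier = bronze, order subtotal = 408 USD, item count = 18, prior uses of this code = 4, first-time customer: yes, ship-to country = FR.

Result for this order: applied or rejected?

Rejected

Atomic conditions:
  ship-to country = UK: FR == UK is false
  loyalty tier = silver: bronze == silver is false
  order placed on a weekend: no → false
  placed via mobile app: yes → true
  ship-to country = FR: FR == FR is true
  NOT first-time customer: yes → false
  order subtotal ≤ 318.28 USD: 408 ≤ 318.28 is false
  contains a gift card: yes → true
  primary category ∈ {apparel, books, electronics, home}: electronics is in the set → true
  account age ≤ 1407 days: 2948 ≤ 1407 is false
  account age ≤ 2877 days: 2948 ≤ 2877 is false
  email verified: yes → true
  prior uses of this code ≤ 8: 4 ≤ 8 is true
Combine:
[1.1.3] false OR true = true
[1.1] false AND false AND true = false
[1] NOT false = true
[2.1] true AND false = false
[2.2] false AND true = false
[2] false OR false = false
[3.2.1] false OR false = false
[3.2] NOT false = true
[3.3] true → true = true
[3] true OR true OR true = true
[root] true AND false AND true = false
Overall: false → rejected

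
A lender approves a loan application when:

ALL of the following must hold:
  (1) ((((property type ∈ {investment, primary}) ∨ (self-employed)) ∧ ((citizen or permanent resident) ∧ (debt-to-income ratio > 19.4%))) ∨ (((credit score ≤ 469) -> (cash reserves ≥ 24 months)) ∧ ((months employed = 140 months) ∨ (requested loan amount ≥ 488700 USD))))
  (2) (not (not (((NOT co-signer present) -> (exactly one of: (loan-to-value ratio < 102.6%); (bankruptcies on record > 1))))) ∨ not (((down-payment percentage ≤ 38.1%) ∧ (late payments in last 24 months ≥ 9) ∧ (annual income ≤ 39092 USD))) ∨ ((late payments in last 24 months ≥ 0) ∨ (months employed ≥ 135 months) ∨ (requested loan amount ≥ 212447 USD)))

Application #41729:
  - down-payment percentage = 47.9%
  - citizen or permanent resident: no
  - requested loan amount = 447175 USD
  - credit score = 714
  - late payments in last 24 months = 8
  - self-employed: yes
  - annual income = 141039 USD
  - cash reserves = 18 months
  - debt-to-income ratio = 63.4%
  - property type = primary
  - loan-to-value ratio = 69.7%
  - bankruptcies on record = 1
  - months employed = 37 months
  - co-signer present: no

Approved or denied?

Atomic conditions:
  property type ∈ {investment, primary}: primary is in the set → true
  self-employed: yes → true
  citizen or permanent resident: no → false
  debt-to-income ratio > 19.4%: 63.4 > 19.4 is true
  credit score ≤ 469: 714 ≤ 469 is false
  cash reserves ≥ 24 months: 18 ≥ 24 is false
  months employed = 140 months: 37 == 140 is false
  requested loan amount ≥ 488700 USD: 447175 ≥ 488700 is false
  NOT co-signer present: no → true
  loan-to-value ratio < 102.6%: 69.7 < 102.6 is true
  bankruptcies on record > 1: 1 > 1 is false
  down-payment percentage ≤ 38.1%: 47.9 ≤ 38.1 is false
  late payments in last 24 months ≥ 9: 8 ≥ 9 is false
  annual income ≤ 39092 USD: 141039 ≤ 39092 is false
  late payments in last 24 months ≥ 0: 8 ≥ 0 is true
  months employed ≥ 135 months: 37 ≥ 135 is false
  requested loan amount ≥ 212447 USD: 447175 ≥ 212447 is true
Combine:
[1.1.1] true OR true = true
[1.1.2] false AND true = false
[1.1] true AND false = false
[1.2.1] false → false (antecedent false ⇒ implication holds) = true
[1.2.2] false OR false = false
[1.2] true AND false = false
[1] false OR false = false
[2.1.1.1.2] exactly-one(true, false) = true
[2.1.1.1] true → true = true
[2.1.1] NOT true = false
[2.1] NOT false = true
[2.2.1] false AND false AND false = false
[2.2] NOT false = true
[2.3] true OR false OR true = true
[2] true OR true OR true = true
[root] false AND true = false
Overall: false → denied

Denied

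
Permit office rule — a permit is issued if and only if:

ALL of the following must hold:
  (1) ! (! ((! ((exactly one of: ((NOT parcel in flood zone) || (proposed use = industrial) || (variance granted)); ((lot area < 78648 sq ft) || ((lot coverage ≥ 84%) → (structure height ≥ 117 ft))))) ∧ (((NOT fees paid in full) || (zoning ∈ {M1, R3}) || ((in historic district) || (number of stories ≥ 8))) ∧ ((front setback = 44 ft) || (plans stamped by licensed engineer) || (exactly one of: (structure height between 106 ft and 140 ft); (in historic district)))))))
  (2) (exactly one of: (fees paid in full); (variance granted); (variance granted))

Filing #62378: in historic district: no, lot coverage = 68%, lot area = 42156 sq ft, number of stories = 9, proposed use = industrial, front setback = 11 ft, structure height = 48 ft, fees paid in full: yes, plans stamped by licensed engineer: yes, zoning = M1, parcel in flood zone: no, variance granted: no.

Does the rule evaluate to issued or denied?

Issued

Atomic conditions:
  NOT parcel in flood zone: no → true
  proposed use = industrial: industrial == industrial is true
  variance granted: no → false
  lot area < 78648 sq ft: 42156 < 78648 is true
  lot coverage ≥ 84%: 68 ≥ 84 is false
  structure height ≥ 117 ft: 48 ≥ 117 is false
  NOT fees paid in full: yes → false
  zoning ∈ {M1, R3}: M1 is in the set → true
  in historic district: no → false
  number of stories ≥ 8: 9 ≥ 8 is true
  front setback = 44 ft: 11 == 44 is false
  plans stamped by licensed engineer: yes → true
  structure height between 106 ft and 140 ft: 48 in [106, 140] is false
  fees paid in full: yes → true
Combine:
[1.1.1.1.1.1] true OR true OR false = true
[1.1.1.1.1.2.2] false → false (antecedent false ⇒ implication holds) = true
[1.1.1.1.1.2] true OR true = true
[1.1.1.1.1] exactly-one(true, true) = false
[1.1.1.1] NOT false = true
[1.1.1.2.1.3] false OR true = true
[1.1.1.2.1] false OR true OR true = true
[1.1.1.2.2.3] exactly-one(false, false) = false
[1.1.1.2.2] false OR true OR false = true
[1.1.1.2] true AND true = true
[1.1.1] true AND true = true
[1.1] NOT true = false
[1] NOT false = true
[2] exactly-one(true, false, false) = true
[root] true AND true = true
Overall: true → issued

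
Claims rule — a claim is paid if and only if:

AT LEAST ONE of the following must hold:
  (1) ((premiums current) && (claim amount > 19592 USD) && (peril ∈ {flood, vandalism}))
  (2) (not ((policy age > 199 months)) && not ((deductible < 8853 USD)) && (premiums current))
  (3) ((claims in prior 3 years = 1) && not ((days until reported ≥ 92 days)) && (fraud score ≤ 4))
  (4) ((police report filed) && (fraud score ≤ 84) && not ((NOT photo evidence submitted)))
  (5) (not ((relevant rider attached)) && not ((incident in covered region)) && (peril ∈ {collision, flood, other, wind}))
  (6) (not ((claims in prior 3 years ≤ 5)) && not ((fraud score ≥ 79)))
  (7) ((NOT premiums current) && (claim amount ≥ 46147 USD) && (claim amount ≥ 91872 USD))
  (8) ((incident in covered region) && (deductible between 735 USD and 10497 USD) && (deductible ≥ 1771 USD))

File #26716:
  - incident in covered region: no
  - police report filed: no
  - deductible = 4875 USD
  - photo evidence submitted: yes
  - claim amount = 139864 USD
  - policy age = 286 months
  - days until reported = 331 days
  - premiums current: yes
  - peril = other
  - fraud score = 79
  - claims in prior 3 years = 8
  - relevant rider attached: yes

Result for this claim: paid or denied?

Denied

Atomic conditions:
  premiums current: yes → true
  claim amount > 19592 USD: 139864 > 19592 is true
  peril ∈ {flood, vandalism}: other is not in the set → false
  policy age > 199 months: 286 > 199 is true
  deductible < 8853 USD: 4875 < 8853 is true
  claims in prior 3 years = 1: 8 == 1 is false
  days until reported ≥ 92 days: 331 ≥ 92 is true
  fraud score ≤ 4: 79 ≤ 4 is false
  police report filed: no → false
  fraud score ≤ 84: 79 ≤ 84 is true
  NOT photo evidence submitted: yes → false
  relevant rider attached: yes → true
  incident in covered region: no → false
  peril ∈ {collision, flood, other, wind}: other is in the set → true
  claims in prior 3 years ≤ 5: 8 ≤ 5 is false
  fraud score ≥ 79: 79 ≥ 79 is true
  NOT premiums current: yes → false
  claim amount ≥ 46147 USD: 139864 ≥ 46147 is true
  claim amount ≥ 91872 USD: 139864 ≥ 91872 is true
  deductible between 735 USD and 10497 USD: 4875 in [735, 10497] is true
  deductible ≥ 1771 USD: 4875 ≥ 1771 is true
Combine:
[1] true AND true AND false = false
[2.1] NOT true = false
[2.2] NOT true = false
[2] false AND false AND true = false
[3.2] NOT true = false
[3] false AND false AND false = false
[4.3] NOT false = true
[4] false AND true AND true = false
[5.1] NOT true = false
[5.2] NOT false = true
[5] false AND true AND true = false
[6.1] NOT false = true
[6.2] NOT true = false
[6] true AND false = false
[7] false AND true AND true = false
[8] false AND true AND true = false
[root] false OR false OR false OR false OR false OR false OR false OR false = false
Overall: false → denied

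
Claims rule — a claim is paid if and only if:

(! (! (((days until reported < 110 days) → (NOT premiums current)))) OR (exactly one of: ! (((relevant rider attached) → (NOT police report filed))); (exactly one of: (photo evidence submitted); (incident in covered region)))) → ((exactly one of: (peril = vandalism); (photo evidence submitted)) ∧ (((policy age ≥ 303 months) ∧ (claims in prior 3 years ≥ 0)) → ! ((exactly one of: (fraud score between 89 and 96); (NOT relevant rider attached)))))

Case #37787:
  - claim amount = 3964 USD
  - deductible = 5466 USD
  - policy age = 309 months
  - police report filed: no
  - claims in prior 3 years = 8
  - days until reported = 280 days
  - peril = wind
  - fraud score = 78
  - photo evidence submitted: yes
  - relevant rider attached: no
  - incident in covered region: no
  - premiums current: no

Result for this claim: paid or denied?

Atomic conditions:
  days until reported < 110 days: 280 < 110 is false
  NOT premiums current: no → true
  relevant rider attached: no → false
  NOT police report filed: no → true
  photo evidence submitted: yes → true
  incident in covered region: no → false
  peril = vandalism: wind == vandalism is false
  policy age ≥ 303 months: 309 ≥ 303 is true
  claims in prior 3 years ≥ 0: 8 ≥ 0 is true
  fraud score between 89 and 96: 78 in [89, 96] is false
  NOT relevant rider attached: no → true
Combine:
[1.1.1.1] false → true (antecedent false ⇒ implication holds) = true
[1.1.1] NOT true = false
[1.1] NOT false = true
[1.2.1.1] false → true (antecedent false ⇒ implication holds) = true
[1.2.1] NOT true = false
[1.2.2] exactly-one(true, false) = true
[1.2] exactly-one(false, true) = true
[1] true OR true = true
[2.1] exactly-one(false, true) = true
[2.2.1] true AND true = true
[2.2.2.1] exactly-one(false, true) = true
[2.2.2] NOT true = false
[2.2] true → false = false
[2] true AND false = false
[root] true → false = false
Overall: false → denied

Denied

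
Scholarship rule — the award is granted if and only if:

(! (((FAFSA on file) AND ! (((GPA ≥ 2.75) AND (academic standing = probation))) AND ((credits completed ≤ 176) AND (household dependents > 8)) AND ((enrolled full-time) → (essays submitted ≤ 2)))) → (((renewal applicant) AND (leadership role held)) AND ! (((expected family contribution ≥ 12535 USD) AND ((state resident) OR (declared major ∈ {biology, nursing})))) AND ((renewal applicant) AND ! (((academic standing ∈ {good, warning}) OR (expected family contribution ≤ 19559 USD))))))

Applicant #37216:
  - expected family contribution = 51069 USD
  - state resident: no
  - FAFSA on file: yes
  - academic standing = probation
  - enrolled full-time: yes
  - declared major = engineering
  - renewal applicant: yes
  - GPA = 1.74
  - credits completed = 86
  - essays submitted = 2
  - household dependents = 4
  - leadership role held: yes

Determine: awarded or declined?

Awarded

Atomic conditions:
  FAFSA on file: yes → true
  GPA ≥ 2.75: 1.74 ≥ 2.75 is false
  academic standing = probation: probation == probation is true
  credits completed ≤ 176: 86 ≤ 176 is true
  household dependents > 8: 4 > 8 is false
  enrolled full-time: yes → true
  essays submitted ≤ 2: 2 ≤ 2 is true
  renewal applicant: yes → true
  leadership role held: yes → true
  expected family contribution ≥ 12535 USD: 51069 ≥ 12535 is true
  state resident: no → false
  declared major ∈ {biology, nursing}: engineering is not in the set → false
  academic standing ∈ {good, warning}: probation is not in the set → false
  expected family contribution ≤ 19559 USD: 51069 ≤ 19559 is false
Combine:
[1.1.2.1] false AND true = false
[1.1.2] NOT false = true
[1.1.3] true AND false = false
[1.1.4] true → true = true
[1.1] true AND true AND false AND true = false
[1] NOT false = true
[2.1] true AND true = true
[2.2.1.2] false OR false = false
[2.2.1] true AND false = false
[2.2] NOT false = true
[2.3.2.1] false OR false = false
[2.3.2] NOT false = true
[2.3] true AND true = true
[2] true AND true AND true = true
[root] true → true = true
Overall: true → awarded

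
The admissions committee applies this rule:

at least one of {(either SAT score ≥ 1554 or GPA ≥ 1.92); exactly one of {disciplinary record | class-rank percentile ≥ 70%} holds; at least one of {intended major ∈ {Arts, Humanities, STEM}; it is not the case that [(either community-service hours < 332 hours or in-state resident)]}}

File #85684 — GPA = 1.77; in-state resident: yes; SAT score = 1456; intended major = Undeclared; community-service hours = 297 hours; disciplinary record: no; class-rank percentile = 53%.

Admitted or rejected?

Atomic conditions:
  SAT score ≥ 1554: 1456 ≥ 1554 is false
  GPA ≥ 1.92: 1.77 ≥ 1.92 is false
  disciplinary record: no → false
  class-rank percentile ≥ 70%: 53 ≥ 70 is false
  intended major ∈ {Arts, Humanities, STEM}: Undeclared is not in the set → false
  community-service hours < 332 hours: 297 < 332 is true
  in-state resident: yes → true
Combine:
[1] false OR false = false
[2] exactly-one(false, false) = false
[3.2.1] true OR true = true
[3.2] NOT true = false
[3] false OR false = false
[root] false OR false OR false = false
Overall: false → rejected

Rejected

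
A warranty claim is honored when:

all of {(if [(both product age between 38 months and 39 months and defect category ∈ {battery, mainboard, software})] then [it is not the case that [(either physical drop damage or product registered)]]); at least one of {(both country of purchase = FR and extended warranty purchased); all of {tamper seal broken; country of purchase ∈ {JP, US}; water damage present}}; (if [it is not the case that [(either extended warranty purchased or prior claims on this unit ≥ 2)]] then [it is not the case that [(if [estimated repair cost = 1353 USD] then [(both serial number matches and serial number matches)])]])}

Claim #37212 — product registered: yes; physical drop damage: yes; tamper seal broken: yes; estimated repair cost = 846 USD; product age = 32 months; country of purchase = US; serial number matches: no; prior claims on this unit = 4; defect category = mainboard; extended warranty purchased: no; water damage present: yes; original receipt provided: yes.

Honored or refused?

Honored

Atomic conditions:
  product age between 38 months and 39 months: 32 in [38, 39] is false
  defect category ∈ {battery, mainboard, software}: mainboard is in the set → true
  physical drop damage: yes → true
  product registered: yes → true
  country of purchase = FR: US == FR is false
  extended warranty purchased: no → false
  tamper seal broken: yes → true
  country of purchase ∈ {JP, US}: US is in the set → true
  water damage present: yes → true
  prior claims on this unit ≥ 2: 4 ≥ 2 is true
  estimated repair cost = 1353 USD: 846 == 1353 is false
  serial number matches: no → false
Combine:
[1.1] false AND true = false
[1.2.1] true OR true = true
[1.2] NOT true = false
[1] false → false (antecedent false ⇒ implication holds) = true
[2.1] false AND false = false
[2.2] true AND true AND true = true
[2] false OR true = true
[3.1.1] false OR true = true
[3.1] NOT true = false
[3.2.1.2] false AND false = false
[3.2.1] false → false (antecedent false ⇒ implication holds) = true
[3.2] NOT true = false
[3] false → false (antecedent false ⇒ implication holds) = true
[root] true AND true AND true = true
Overall: true → honored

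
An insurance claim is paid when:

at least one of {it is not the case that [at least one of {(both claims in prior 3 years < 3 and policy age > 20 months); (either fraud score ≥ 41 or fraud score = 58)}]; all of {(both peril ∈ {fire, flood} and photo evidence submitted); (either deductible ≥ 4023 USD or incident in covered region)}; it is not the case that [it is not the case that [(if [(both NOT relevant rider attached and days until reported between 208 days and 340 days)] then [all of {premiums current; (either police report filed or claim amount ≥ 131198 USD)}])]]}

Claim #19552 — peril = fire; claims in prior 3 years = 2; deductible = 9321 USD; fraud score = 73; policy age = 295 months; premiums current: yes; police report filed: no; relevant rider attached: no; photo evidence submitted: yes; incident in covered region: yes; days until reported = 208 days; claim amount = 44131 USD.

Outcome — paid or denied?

Paid

Atomic conditions:
  claims in prior 3 years < 3: 2 < 3 is true
  policy age > 20 months: 295 > 20 is true
  fraud score ≥ 41: 73 ≥ 41 is true
  fraud score = 58: 73 == 58 is false
  peril ∈ {fire, flood}: fire is in the set → true
  photo evidence submitted: yes → true
  deductible ≥ 4023 USD: 9321 ≥ 4023 is true
  incident in covered region: yes → true
  NOT relevant rider attached: no → true
  days until reported between 208 days and 340 days: 208 in [208, 340] is true
  premiums current: yes → true
  police report filed: no → false
  claim amount ≥ 131198 USD: 44131 ≥ 131198 is false
Combine:
[1.1.1] true AND true = true
[1.1.2] true OR false = true
[1.1] true OR true = true
[1] NOT true = false
[2.1] true AND true = true
[2.2] true OR true = true
[2] true AND true = true
[3.1.1.1] true AND true = true
[3.1.1.2.2] false OR false = false
[3.1.1.2] true AND false = false
[3.1.1] true → false = false
[3.1] NOT false = true
[3] NOT true = false
[root] false OR true OR false = true
Overall: true → paid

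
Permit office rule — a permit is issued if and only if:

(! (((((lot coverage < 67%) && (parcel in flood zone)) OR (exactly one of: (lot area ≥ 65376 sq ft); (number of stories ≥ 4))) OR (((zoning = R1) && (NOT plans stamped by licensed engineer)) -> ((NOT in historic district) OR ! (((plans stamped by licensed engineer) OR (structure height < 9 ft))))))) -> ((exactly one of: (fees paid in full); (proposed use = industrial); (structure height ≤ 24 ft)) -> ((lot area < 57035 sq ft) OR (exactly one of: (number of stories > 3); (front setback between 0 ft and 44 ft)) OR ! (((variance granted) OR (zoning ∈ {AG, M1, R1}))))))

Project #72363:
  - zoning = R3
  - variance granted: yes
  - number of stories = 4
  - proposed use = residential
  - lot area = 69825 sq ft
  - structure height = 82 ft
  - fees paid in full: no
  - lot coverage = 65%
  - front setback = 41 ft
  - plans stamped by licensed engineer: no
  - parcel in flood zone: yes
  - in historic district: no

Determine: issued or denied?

Atomic conditions:
  lot coverage < 67%: 65 < 67 is true
  parcel in flood zone: yes → true
  lot area ≥ 65376 sq ft: 69825 ≥ 65376 is true
  number of stories ≥ 4: 4 ≥ 4 is true
  zoning = R1: R3 == R1 is false
  NOT plans stamped by licensed engineer: no → true
  NOT in historic district: no → true
  plans stamped by licensed engineer: no → false
  structure height < 9 ft: 82 < 9 is false
  fees paid in full: no → false
  proposed use = industrial: residential == industrial is false
  structure height ≤ 24 ft: 82 ≤ 24 is false
  lot area < 57035 sq ft: 69825 < 57035 is false
  number of stories > 3: 4 > 3 is true
  front setback between 0 ft and 44 ft: 41 in [0, 44] is true
  variance granted: yes → true
  zoning ∈ {AG, M1, R1}: R3 is not in the set → false
Combine:
[1.1.1.1] true AND true = true
[1.1.1.2] exactly-one(true, true) = false
[1.1.1] true OR false = true
[1.1.2.1] false AND true = false
[1.1.2.2.2.1] false OR false = false
[1.1.2.2.2] NOT false = true
[1.1.2.2] true OR true = true
[1.1.2] false → true (antecedent false ⇒ implication holds) = true
[1.1] true OR true = true
[1] NOT true = false
[2.1] exactly-one(false, false, false) = false
[2.2.2] exactly-one(true, true) = false
[2.2.3.1] true OR false = true
[2.2.3] NOT true = false
[2.2] false OR false OR false = false
[2] false → false (antecedent false ⇒ implication holds) = true
[root] false → true (antecedent false ⇒ implication holds) = true
Overall: true → issued

Issued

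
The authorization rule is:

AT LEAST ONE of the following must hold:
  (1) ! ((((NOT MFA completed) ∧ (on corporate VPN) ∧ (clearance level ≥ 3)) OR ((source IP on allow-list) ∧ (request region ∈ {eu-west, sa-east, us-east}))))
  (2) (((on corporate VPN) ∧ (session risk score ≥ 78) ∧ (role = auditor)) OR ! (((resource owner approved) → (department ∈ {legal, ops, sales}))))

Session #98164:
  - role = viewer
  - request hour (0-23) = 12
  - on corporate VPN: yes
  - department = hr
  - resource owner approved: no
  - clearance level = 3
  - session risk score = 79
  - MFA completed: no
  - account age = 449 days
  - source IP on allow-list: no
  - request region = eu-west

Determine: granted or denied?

Atomic conditions:
  NOT MFA completed: no → true
  on corporate VPN: yes → true
  clearance level ≥ 3: 3 ≥ 3 is true
  source IP on allow-list: no → false
  request region ∈ {eu-west, sa-east, us-east}: eu-west is in the set → true
  session risk score ≥ 78: 79 ≥ 78 is true
  role = auditor: viewer == auditor is false
  resource owner approved: no → false
  department ∈ {legal, ops, sales}: hr is not in the set → false
Combine:
[1.1.1] true AND true AND true = true
[1.1.2] false AND true = false
[1.1] true OR false = true
[1] NOT true = false
[2.1] true AND true AND false = false
[2.2.1] false → false (antecedent false ⇒ implication holds) = true
[2.2] NOT true = false
[2] false OR false = false
[root] false OR false = false
Overall: false → denied

Denied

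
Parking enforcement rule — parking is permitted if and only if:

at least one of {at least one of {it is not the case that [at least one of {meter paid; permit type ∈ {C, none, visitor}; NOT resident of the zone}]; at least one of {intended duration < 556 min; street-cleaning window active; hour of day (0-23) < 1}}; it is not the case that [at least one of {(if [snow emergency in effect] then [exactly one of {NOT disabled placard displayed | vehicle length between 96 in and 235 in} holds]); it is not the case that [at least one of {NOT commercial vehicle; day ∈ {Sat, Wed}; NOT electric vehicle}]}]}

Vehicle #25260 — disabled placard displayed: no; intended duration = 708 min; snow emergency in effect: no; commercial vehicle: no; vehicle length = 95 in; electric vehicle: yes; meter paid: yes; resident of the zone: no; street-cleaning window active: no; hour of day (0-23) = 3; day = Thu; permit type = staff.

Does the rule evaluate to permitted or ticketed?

Ticketed

Atomic conditions:
  meter paid: yes → true
  permit type ∈ {C, none, visitor}: staff is not in the set → false
  NOT resident of the zone: no → true
  intended duration < 556 min: 708 < 556 is false
  street-cleaning window active: no → false
  hour of day (0-23) < 1: 3 < 1 is false
  snow emergency in effect: no → false
  NOT disabled placard displayed: no → true
  vehicle length between 96 in and 235 in: 95 in [96, 235] is false
  NOT commercial vehicle: no → true
  day ∈ {Sat, Wed}: Thu is not in the set → false
  NOT electric vehicle: yes → false
Combine:
[1.1.1] true OR false OR true = true
[1.1] NOT true = false
[1.2] false OR false OR false = false
[1] false OR false = false
[2.1.1.2] exactly-one(true, false) = true
[2.1.1] false → true (antecedent false ⇒ implication holds) = true
[2.1.2.1] true OR false OR false = true
[2.1.2] NOT true = false
[2.1] true OR false = true
[2] NOT true = false
[root] false OR false = false
Overall: false → ticketed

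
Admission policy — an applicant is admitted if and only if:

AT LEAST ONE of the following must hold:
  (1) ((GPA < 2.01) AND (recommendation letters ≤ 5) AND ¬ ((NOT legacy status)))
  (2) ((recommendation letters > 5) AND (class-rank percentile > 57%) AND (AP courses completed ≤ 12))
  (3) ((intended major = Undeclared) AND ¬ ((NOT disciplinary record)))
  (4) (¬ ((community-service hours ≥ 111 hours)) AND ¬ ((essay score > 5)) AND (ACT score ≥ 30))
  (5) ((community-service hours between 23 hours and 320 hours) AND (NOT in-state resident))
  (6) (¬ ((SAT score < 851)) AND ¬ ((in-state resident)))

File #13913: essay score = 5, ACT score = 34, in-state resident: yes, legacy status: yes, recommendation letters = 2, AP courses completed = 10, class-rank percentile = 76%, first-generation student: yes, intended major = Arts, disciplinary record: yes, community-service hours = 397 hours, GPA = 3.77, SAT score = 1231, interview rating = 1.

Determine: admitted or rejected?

Atomic conditions:
  GPA < 2.01: 3.77 < 2.01 is false
  recommendation letters ≤ 5: 2 ≤ 5 is true
  NOT legacy status: yes → false
  recommendation letters > 5: 2 > 5 is false
  class-rank percentile > 57%: 76 > 57 is true
  AP courses completed ≤ 12: 10 ≤ 12 is true
  intended major = Undeclared: Arts == Undeclared is false
  NOT disciplinary record: yes → false
  community-service hours ≥ 111 hours: 397 ≥ 111 is true
  essay score > 5: 5 > 5 is false
  ACT score ≥ 30: 34 ≥ 30 is true
  community-service hours between 23 hours and 320 hours: 397 in [23, 320] is false
  NOT in-state resident: yes → false
  SAT score < 851: 1231 < 851 is false
  in-state resident: yes → true
Combine:
[1.3] NOT false = true
[1] false AND true AND true = false
[2] false AND true AND true = false
[3.2] NOT false = true
[3] false AND true = false
[4.1] NOT true = false
[4.2] NOT false = true
[4] false AND true AND true = false
[5] false AND false = false
[6.1] NOT false = true
[6.2] NOT true = false
[6] true AND false = false
[root] false OR false OR false OR false OR false OR false = false
Overall: false → rejected

Rejected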